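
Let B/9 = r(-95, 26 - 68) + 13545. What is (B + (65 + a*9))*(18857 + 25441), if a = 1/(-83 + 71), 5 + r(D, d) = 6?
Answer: 10806785037/2 ≈ 5.4034e+9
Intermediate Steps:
r(D, d) = 1 (r(D, d) = -5 + 6 = 1)
a = -1/12 (a = 1/(-12) = -1/12 ≈ -0.083333)
B = 121914 (B = 9*(1 + 13545) = 9*13546 = 121914)
(B + (65 + a*9))*(18857 + 25441) = (121914 + (65 - 1/12*9))*(18857 + 25441) = (121914 + (65 - ¾))*44298 = (121914 + 257/4)*44298 = (487913/4)*44298 = 10806785037/2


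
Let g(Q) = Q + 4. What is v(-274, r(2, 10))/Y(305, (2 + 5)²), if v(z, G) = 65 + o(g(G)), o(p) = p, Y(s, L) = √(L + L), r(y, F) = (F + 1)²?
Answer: 95*√2/7 ≈ 19.193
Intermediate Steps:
r(y, F) = (1 + F)²
g(Q) = 4 + Q
Y(s, L) = √2*√L (Y(s, L) = √(2*L) = √2*√L)
v(z, G) = 69 + G (v(z, G) = 65 + (4 + G) = 69 + G)
v(-274, r(2, 10))/Y(305, (2 + 5)²) = (69 + (1 + 10)²)/((√2*√((2 + 5)²))) = (69 + 11²)/((√2*√(7²))) = (69 + 121)/((√2*√49)) = 190/((√2*7)) = 190/((7*√2)) = 190*(√2/14) = 95*√2/7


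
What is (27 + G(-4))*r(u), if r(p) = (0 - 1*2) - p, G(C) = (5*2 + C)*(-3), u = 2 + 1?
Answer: -45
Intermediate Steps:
u = 3
G(C) = -30 - 3*C (G(C) = (10 + C)*(-3) = -30 - 3*C)
r(p) = -2 - p (r(p) = (0 - 2) - p = -2 - p)
(27 + G(-4))*r(u) = (27 + (-30 - 3*(-4)))*(-2 - 1*3) = (27 + (-30 + 12))*(-2 - 3) = (27 - 18)*(-5) = 9*(-5) = -45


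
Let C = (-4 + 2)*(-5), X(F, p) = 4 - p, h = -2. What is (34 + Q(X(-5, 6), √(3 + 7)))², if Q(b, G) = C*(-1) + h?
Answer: 484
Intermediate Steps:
C = 10 (C = -2*(-5) = 10)
Q(b, G) = -12 (Q(b, G) = 10*(-1) - 2 = -10 - 2 = -12)
(34 + Q(X(-5, 6), √(3 + 7)))² = (34 - 12)² = 22² = 484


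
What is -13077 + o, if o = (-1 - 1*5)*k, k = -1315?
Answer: -5187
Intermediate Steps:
o = 7890 (o = (-1 - 1*5)*(-1315) = (-1 - 5)*(-1315) = -6*(-1315) = 7890)
-13077 + o = -13077 + 7890 = -5187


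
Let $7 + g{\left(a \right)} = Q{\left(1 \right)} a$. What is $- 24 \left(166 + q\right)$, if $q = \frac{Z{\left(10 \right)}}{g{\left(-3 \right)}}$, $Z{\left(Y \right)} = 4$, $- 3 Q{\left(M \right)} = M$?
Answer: $-3968$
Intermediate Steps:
$Q{\left(M \right)} = - \frac{M}{3}$
$g{\left(a \right)} = -7 - \frac{a}{3}$ ($g{\left(a \right)} = -7 + \left(- \frac{1}{3}\right) 1 a = -7 - \frac{a}{3}$)
$q = - \frac{2}{3}$ ($q = \frac{4}{-7 - -1} = \frac{4}{-7 + 1} = \frac{4}{-6} = 4 \left(- \frac{1}{6}\right) = - \frac{2}{3} \approx -0.66667$)
$- 24 \left(166 + q\right) = - 24 \left(166 - \frac{2}{3}\right) = \left(-24\right) \frac{496}{3} = -3968$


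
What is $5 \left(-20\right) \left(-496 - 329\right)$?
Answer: $82500$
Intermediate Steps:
$5 \left(-20\right) \left(-496 - 329\right) = \left(-100\right) \left(-825\right) = 82500$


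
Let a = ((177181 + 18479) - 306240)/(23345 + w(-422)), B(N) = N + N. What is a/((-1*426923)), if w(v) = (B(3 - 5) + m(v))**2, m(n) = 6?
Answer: 36860/3322741709 ≈ 1.1093e-5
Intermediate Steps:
B(N) = 2*N
w(v) = 4 (w(v) = (2*(3 - 5) + 6)**2 = (2*(-2) + 6)**2 = (-4 + 6)**2 = 2**2 = 4)
a = -36860/7783 (a = ((177181 + 18479) - 306240)/(23345 + 4) = (195660 - 306240)/23349 = -110580*1/23349 = -36860/7783 ≈ -4.7360)
a/((-1*426923)) = -36860/(7783*((-1*426923))) = -36860/7783/(-426923) = -36860/7783*(-1/426923) = 36860/3322741709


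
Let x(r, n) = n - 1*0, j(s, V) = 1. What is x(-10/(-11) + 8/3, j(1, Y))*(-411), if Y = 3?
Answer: -411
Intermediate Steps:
x(r, n) = n (x(r, n) = n + 0 = n)
x(-10/(-11) + 8/3, j(1, Y))*(-411) = 1*(-411) = -411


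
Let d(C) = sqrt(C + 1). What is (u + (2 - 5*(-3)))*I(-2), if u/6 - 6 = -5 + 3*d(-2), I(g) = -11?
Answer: -253 - 198*I ≈ -253.0 - 198.0*I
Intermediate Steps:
d(C) = sqrt(1 + C)
u = 6 + 18*I (u = 36 + 6*(-5 + 3*sqrt(1 - 2)) = 36 + 6*(-5 + 3*sqrt(-1)) = 36 + 6*(-5 + 3*I) = 36 + (-30 + 18*I) = 6 + 18*I ≈ 6.0 + 18.0*I)
(u + (2 - 5*(-3)))*I(-2) = ((6 + 18*I) + (2 - 5*(-3)))*(-11) = ((6 + 18*I) + (2 + 15))*(-11) = ((6 + 18*I) + 17)*(-11) = (23 + 18*I)*(-11) = -253 - 198*I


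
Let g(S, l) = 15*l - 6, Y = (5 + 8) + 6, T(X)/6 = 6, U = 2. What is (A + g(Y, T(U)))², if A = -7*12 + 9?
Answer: 210681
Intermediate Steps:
A = -75 (A = -84 + 9 = -75)
T(X) = 36 (T(X) = 6*6 = 36)
Y = 19 (Y = 13 + 6 = 19)
g(S, l) = -6 + 15*l
(A + g(Y, T(U)))² = (-75 + (-6 + 15*36))² = (-75 + (-6 + 540))² = (-75 + 534)² = 459² = 210681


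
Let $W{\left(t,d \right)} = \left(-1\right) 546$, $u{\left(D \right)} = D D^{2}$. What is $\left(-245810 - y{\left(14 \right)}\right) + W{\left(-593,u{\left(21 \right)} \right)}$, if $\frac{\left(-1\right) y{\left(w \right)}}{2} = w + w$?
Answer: $-246300$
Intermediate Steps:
$y{\left(w \right)} = - 4 w$ ($y{\left(w \right)} = - 2 \left(w + w\right) = - 2 \cdot 2 w = - 4 w$)
$u{\left(D \right)} = D^{3}$
$W{\left(t,d \right)} = -546$
$\left(-245810 - y{\left(14 \right)}\right) + W{\left(-593,u{\left(21 \right)} \right)} = \left(-245810 - \left(-4\right) 14\right) - 546 = \left(-245810 - -56\right) - 546 = \left(-245810 + 56\right) - 546 = -245754 - 546 = -246300$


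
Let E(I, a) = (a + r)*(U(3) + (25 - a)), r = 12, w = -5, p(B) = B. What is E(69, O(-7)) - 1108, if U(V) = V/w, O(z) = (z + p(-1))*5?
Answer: -14556/5 ≈ -2911.2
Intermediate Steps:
O(z) = -5 + 5*z (O(z) = (z - 1)*5 = (-1 + z)*5 = -5 + 5*z)
U(V) = -V/5 (U(V) = V/(-5) = V*(-⅕) = -V/5)
E(I, a) = (12 + a)*(122/5 - a) (E(I, a) = (a + 12)*(-⅕*3 + (25 - a)) = (12 + a)*(-⅗ + (25 - a)) = (12 + a)*(122/5 - a))
E(69, O(-7)) - 1108 = (1464/5 - (-5 + 5*(-7))² + 62*(-5 + 5*(-7))/5) - 1108 = (1464/5 - (-5 - 35)² + 62*(-5 - 35)/5) - 1108 = (1464/5 - 1*(-40)² + (62/5)*(-40)) - 1108 = (1464/5 - 1*1600 - 496) - 1108 = (1464/5 - 1600 - 496) - 1108 = -9016/5 - 1108 = -14556/5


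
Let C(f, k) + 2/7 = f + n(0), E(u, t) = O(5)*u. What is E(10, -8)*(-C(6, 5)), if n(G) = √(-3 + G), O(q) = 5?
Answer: -2000/7 - 50*I*√3 ≈ -285.71 - 86.603*I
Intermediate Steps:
E(u, t) = 5*u
C(f, k) = -2/7 + f + I*√3 (C(f, k) = -2/7 + (f + √(-3 + 0)) = -2/7 + (f + √(-3)) = -2/7 + (f + I*√3) = -2/7 + f + I*√3)
E(10, -8)*(-C(6, 5)) = (5*10)*(-(-2/7 + 6 + I*√3)) = 50*(-(40/7 + I*√3)) = 50*(-40/7 - I*√3) = -2000/7 - 50*I*√3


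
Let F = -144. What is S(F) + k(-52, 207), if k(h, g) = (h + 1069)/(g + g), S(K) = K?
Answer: -6511/46 ≈ -141.54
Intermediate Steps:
k(h, g) = (1069 + h)/(2*g) (k(h, g) = (1069 + h)/((2*g)) = (1069 + h)*(1/(2*g)) = (1069 + h)/(2*g))
S(F) + k(-52, 207) = -144 + (1/2)*(1069 - 52)/207 = -144 + (1/2)*(1/207)*1017 = -144 + 113/46 = -6511/46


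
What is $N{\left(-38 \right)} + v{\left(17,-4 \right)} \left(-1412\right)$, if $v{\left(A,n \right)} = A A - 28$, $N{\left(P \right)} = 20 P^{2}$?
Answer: $-339652$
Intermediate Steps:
$v{\left(A,n \right)} = -28 + A^{2}$ ($v{\left(A,n \right)} = A^{2} - 28 = -28 + A^{2}$)
$N{\left(-38 \right)} + v{\left(17,-4 \right)} \left(-1412\right) = 20 \left(-38\right)^{2} + \left(-28 + 17^{2}\right) \left(-1412\right) = 20 \cdot 1444 + \left(-28 + 289\right) \left(-1412\right) = 28880 + 261 \left(-1412\right) = 28880 - 368532 = -339652$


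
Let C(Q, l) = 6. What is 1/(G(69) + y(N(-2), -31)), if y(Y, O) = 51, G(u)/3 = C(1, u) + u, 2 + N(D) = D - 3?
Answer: 1/276 ≈ 0.0036232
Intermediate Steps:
N(D) = -5 + D (N(D) = -2 + (D - 3) = -2 + (-3 + D) = -5 + D)
G(u) = 18 + 3*u (G(u) = 3*(6 + u) = 18 + 3*u)
1/(G(69) + y(N(-2), -31)) = 1/((18 + 3*69) + 51) = 1/((18 + 207) + 51) = 1/(225 + 51) = 1/276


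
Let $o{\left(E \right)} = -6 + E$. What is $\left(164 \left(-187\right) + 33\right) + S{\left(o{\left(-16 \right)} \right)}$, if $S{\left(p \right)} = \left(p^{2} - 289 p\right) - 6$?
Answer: $-23799$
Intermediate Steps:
$S{\left(p \right)} = -6 + p^{2} - 289 p$
$\left(164 \left(-187\right) + 33\right) + S{\left(o{\left(-16 \right)} \right)} = \left(164 \left(-187\right) + 33\right) - \left(6 - \left(-6 - 16\right)^{2} + 289 \left(-6 - 16\right)\right) = \left(-30668 + 33\right) - \left(-6352 - 484\right) = -30635 + \left(-6 + 484 + 6358\right) = -30635 + 6836 = -23799$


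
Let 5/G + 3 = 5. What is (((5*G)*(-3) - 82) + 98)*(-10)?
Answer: 215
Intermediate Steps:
G = 5/2 (G = 5/(-3 + 5) = 5/2 ≈ 2.5000)
(((5*G)*(-3) - 82) + 98)*(-10) = (((5*(5/2))*(-3) - 82) + 98)*(-10) = (((25/2)*(-3) - 82) + 98)*(-10) = ((-75/2 - 82) + 98)*(-10) = (-239/2 + 98)*(-10) = -43/2*(-10) = 215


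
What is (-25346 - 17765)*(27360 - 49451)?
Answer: 952365101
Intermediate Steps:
(-25346 - 17765)*(27360 - 49451) = -43111*(-22091) = 952365101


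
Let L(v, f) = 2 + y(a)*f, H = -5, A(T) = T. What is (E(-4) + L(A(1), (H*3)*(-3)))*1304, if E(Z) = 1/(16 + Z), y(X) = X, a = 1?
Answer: 184190/3 ≈ 61397.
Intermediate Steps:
L(v, f) = 2 + f (L(v, f) = 2 + 1*f = 2 + f)
(E(-4) + L(A(1), (H*3)*(-3)))*1304 = (1/(16 - 4) + (2 - 5*3*(-3)))*1304 = (1/12 + (2 - 15*(-3)))*1304 = (1/12 + (2 + 45))*1304 = (1/12 + 47)*1304 = (565/12)*1304 = 184190/3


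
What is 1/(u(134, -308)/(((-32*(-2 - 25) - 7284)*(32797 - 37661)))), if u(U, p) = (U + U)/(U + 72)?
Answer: 1608184320/67 ≈ 2.4003e+7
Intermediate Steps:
u(U, p) = 2*U/(72 + U) (u(U, p) = (2*U)/(72 + U) = 2*U/(72 + U))
1/(u(134, -308)/(((-32*(-2 - 25) - 7284)*(32797 - 37661)))) = 1/((2*134/(72 + 134))/(((-32*(-2 - 25) - 7284)*(32797 - 37661)))) = 1/((2*134/206)/(((-32*(-27) - 7284)*(-4864)))) = 1/((2*134*(1/206))/(((864 - 7284)*(-4864)))) = 1/(134/(103*((-6420*(-4864))))) = 1/((134/103)/31226880) = 1/((134/103)*(1/31226880)) = 1/(67/1608184320) = 1608184320/67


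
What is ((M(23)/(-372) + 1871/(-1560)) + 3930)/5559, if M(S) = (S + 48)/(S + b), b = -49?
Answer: 94998577/134416620 ≈ 0.70675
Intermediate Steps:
M(S) = (48 + S)/(-49 + S) (M(S) = (S + 48)/(S - 49) = (48 + S)/(-49 + S))
((M(23)/(-372) + 1871/(-1560)) + 3930)/5559 = ((((48 + 23)/(-49 + 23))/(-372) + 1871/(-1560)) + 3930)/5559 = (((71/(-26))*(-1/372) + 1871*(-1/1560)) + 3930)*(1/5559) = ((-1/26*71*(-1/372) - 1871/1560) + 3930)*(1/5559) = ((-71/26*(-1/372) - 1871/1560) + 3930)*(1/5559) = ((71/9672 - 1871/1560) + 3930)*(1/5559) = (-28823/24180 + 3930)*(1/5559) = (94998577/24180)*(1/5559) = 94998577/134416620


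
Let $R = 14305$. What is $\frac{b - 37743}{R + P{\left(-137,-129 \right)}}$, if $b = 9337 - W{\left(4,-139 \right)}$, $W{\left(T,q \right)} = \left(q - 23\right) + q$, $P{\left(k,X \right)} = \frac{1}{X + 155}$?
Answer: $- \frac{104390}{53133} \approx -1.9647$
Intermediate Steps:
$P{\left(k,X \right)} = \frac{1}{155 + X}$
$W{\left(T,q \right)} = -23 + 2 q$ ($W{\left(T,q \right)} = \left(-23 + q\right) + q = -23 + 2 q$)
$b = 9638$ ($b = 9337 - \left(-23 + 2 \left(-139\right)\right) = 9337 - \left(-23 - 278\right) = 9337 - -301 = 9337 + 301 = 9638$)
$\frac{b - 37743}{R + P{\left(-137,-129 \right)}} = \frac{9638 - 37743}{14305 + \frac{1}{155 - 129}} = - \frac{28105}{14305 + \frac{1}{26}} = - \frac{28105}{\frac{371931}{26}} = \left(-28105\right) \frac{26}{371931} = - \frac{104390}{53133}$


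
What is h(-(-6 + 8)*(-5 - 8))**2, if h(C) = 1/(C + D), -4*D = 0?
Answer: 1/676 ≈ 0.0014793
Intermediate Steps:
D = 0 (D = -1/4*0 = 0)
h(C) = 1/C (h(C) = 1/(C + 0) = 1/C)
h(-(-6 + 8)*(-5 - 8))**2 = (1/(-(-6 + 8)*(-5 - 8)))**2 = (1/(-2*(-13)))**2 = (1/(-1*(-26)))**2 = (1/26)**2 = 1/676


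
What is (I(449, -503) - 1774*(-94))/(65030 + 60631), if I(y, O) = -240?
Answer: 166516/125661 ≈ 1.3251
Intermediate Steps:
(I(449, -503) - 1774*(-94))/(65030 + 60631) = (-240 - 1774*(-94))/(65030 + 60631) = (-240 + 166756)/125661 = 166516*(1/125661) = 166516/125661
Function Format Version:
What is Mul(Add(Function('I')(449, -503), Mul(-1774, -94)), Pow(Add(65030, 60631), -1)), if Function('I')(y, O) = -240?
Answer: Rational(166516, 125661) ≈ 1.3251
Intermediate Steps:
Mul(Add(Function('I')(449, -503), Mul(-1774, -94)), Pow(Add(65030, 60631), -1)) = Mul(Add(-240, Mul(-1774, -94)), Pow(Add(65030, 60631), -1)) = Mul(Add(-240, 166756), Pow(125661, -1)) = Mul(166516, Rational(1, 125661)) = Rational(166516, 125661)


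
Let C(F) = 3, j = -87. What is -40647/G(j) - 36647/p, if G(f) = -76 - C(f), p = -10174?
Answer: 416437691/803746 ≈ 518.12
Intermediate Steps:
G(f) = -79 (G(f) = -76 - 1*3 = -76 - 3 = -79)
-40647/G(j) - 36647/p = -40647/(-79) - 36647/(-10174) = -40647*(-1/79) - 36647*(-1/10174) = 40647/79 + 36647/10174 = 416437691/803746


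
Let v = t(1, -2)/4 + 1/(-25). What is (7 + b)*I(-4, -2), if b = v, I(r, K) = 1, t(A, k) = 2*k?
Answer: 149/25 ≈ 5.9600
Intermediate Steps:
v = -26/25 (v = (2*(-2))/4 + 1/(-25) = -4*¼ + 1*(-1/25) = -1 - 1/25 = -26/25 ≈ -1.0400)
b = -26/25 ≈ -1.0400
(7 + b)*I(-4, -2) = (7 - 26/25)*1 = (149/25)*1 = 149/25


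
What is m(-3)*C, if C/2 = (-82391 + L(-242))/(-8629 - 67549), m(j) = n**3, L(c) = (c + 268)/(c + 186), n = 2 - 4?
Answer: -4613922/266623 ≈ -17.305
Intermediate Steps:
n = -2
L(c) = (268 + c)/(186 + c)
m(j) = -8 (m(j) = (-2)**3 = -8)
C = 2306961/1066492 (C = 2*((-82391 + (268 - 242)/(186 - 242))/(-8629 - 67549)) = 2*((-82391 + 26/(-56))/(-76178)) = 2*((-82391 - 1/56*26)*(-1/76178)) = 2*((-82391 - 13/28)*(-1/76178)) = 2*(-2306961/28*(-1/76178)) = 2*(2306961/2132984) = 2306961/1066492 ≈ 2.1631)
m(-3)*C = -8*2306961/1066492 = -4613922/266623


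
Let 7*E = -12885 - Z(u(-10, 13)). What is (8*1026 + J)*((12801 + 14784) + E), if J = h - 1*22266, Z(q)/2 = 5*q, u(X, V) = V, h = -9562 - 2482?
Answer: -4700448160/7 ≈ -6.7149e+8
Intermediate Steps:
h = -12044
Z(q) = 10*q (Z(q) = 2*(5*q) = 10*q)
J = -34310 (J = -12044 - 1*22266 = -12044 - 22266 = -34310)
E = -13015/7 (E = (-12885 - 10*13)/7 = (-12885 - 1*130)/7 = (-12885 - 130)/7 = (⅐)*(-13015) = -13015/7 ≈ -1859.3)
(8*1026 + J)*((12801 + 14784) + E) = (8*1026 - 34310)*((12801 + 14784) - 13015/7) = (8208 - 34310)*(27585 - 13015/7) = -26102*180080/7 = -4700448160/7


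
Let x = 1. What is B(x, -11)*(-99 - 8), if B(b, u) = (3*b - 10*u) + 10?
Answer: -13161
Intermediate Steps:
B(b, u) = 10 - 10*u + 3*b (B(b, u) = (-10*u + 3*b) + 10 = 10 - 10*u + 3*b)
B(x, -11)*(-99 - 8) = (10 - 10*(-11) + 3*1)*(-99 - 8) = (10 + 110 + 3)*(-107) = 123*(-107) = -13161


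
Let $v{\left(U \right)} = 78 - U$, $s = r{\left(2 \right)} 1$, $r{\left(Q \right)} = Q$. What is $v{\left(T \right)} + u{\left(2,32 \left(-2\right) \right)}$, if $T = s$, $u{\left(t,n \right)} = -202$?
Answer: $-126$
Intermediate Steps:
$s = 2$ ($s = 2 \cdot 1 = 2$)
$T = 2$
$v{\left(T \right)} + u{\left(2,32 \left(-2\right) \right)} = \left(78 - 2\right) - 202 = 76 - 202 = -126$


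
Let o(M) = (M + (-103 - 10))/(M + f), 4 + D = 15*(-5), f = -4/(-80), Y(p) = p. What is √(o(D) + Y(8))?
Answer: 2*√6502322/1579 ≈ 3.2298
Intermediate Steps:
f = 1/20 (f = -4*(-1/80) = 1/20 ≈ 0.050000)
D = -79 (D = -4 + 15*(-5) = -4 - 75 = -79)
o(M) = (-113 + M)/(1/20 + M) (o(M) = (M + (-103 - 10))/(M + 1/20) = (M - 113)/(1/20 + M) = (-113 + M)/(1/20 + M))
√(o(D) + Y(8)) = √(20*(-113 - 79)/(1 + 20*(-79)) + 8) = √(20*(-192)/(1 - 1580) + 8) = √(20*(-192)/(-1579) + 8) = √(20*(-1/1579)*(-192) + 8) = √(3840/1579 + 8) = √(16472/1579) = 2*√6502322/1579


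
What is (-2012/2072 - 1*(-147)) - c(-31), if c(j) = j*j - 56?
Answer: -393147/518 ≈ -758.97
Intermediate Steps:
c(j) = -56 + j² (c(j) = j² - 56 = -56 + j²)
(-2012/2072 - 1*(-147)) - c(-31) = (-2012/2072 - 1*(-147)) - (-56 + (-31)²) = (-2012*1/2072 + 147) - (-56 + 961) = (-503/518 + 147) - 1*905 = 75643/518 - 905 = -393147/518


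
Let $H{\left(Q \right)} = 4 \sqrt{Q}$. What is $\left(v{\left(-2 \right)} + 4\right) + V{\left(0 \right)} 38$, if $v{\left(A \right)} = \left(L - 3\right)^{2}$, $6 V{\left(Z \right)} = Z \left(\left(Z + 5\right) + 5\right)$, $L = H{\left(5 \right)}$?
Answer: $93 - 24 \sqrt{5} \approx 39.334$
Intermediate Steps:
$L = 4 \sqrt{5} \approx 8.9443$
$V{\left(Z \right)} = \frac{Z \left(10 + Z\right)}{6}$ ($V{\left(Z \right)} = \frac{Z \left(\left(Z + 5\right) + 5\right)}{6} = \frac{Z \left(\left(5 + Z\right) + 5\right)}{6} = \frac{Z \left(10 + Z\right)}{6}$)
$v{\left(A \right)} = \left(-3 + 4 \sqrt{5}\right)^{2}$ ($v{\left(A \right)} = \left(4 \sqrt{5} - 3\right)^{2} = \left(-3 + 4 \sqrt{5}\right)^{2}$)
$\left(v{\left(-2 \right)} + 4\right) + V{\left(0 \right)} 38 = \left(\left(89 - 24 \sqrt{5}\right) + 4\right) + \frac{1}{6} \cdot 0 \left(10 + 0\right) 38 = \left(93 - 24 \sqrt{5}\right) + \frac{1}{6} \cdot 0 \cdot 10 \cdot 38 = \left(93 - 24 \sqrt{5}\right) + 0 \cdot 38 = \left(93 - 24 \sqrt{5}\right) + 0 = 93 - 24 \sqrt{5}$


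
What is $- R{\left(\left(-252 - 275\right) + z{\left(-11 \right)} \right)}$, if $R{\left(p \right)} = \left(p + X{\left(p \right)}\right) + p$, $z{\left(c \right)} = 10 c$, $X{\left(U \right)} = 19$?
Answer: $1255$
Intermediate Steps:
$R{\left(p \right)} = 19 + 2 p$ ($R{\left(p \right)} = \left(p + 19\right) + p = \left(19 + p\right) + p = 19 + 2 p$)
$- R{\left(\left(-252 - 275\right) + z{\left(-11 \right)} \right)} = - (19 + 2 \left(\left(-252 - 275\right) + 10 \left(-11\right)\right)) = - (19 + 2 \left(-527 - 110\right)) = - (19 + 2 \left(-637\right)) = - (19 - 1274) = \left(-1\right) \left(-1255\right) = 1255$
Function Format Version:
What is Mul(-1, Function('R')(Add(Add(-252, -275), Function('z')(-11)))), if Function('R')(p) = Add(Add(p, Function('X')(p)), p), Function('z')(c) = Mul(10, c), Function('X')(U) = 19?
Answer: 1255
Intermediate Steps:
Function('R')(p) = Add(19, Mul(2, p)) (Function('R')(p) = Add(Add(p, 19), p) = Add(Add(19, p), p) = Add(19, Mul(2, p)))
Mul(-1, Function('R')(Add(Add(-252, -275), Function('z')(-11)))) = Mul(-1, Add(19, Mul(2, Add(Add(-252, -275), Mul(10, -11))))) = Mul(-1, Add(19, Mul(2, Add(-527, -110)))) = Mul(-1, Add(19, Mul(2, -637))) = Mul(-1, Add(19, -1274)) = Mul(-1, -1255) = 1255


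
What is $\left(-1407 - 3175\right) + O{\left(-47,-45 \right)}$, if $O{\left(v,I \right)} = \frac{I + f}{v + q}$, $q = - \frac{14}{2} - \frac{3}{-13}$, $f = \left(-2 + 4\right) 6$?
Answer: $- \frac{1067463}{233} \approx -4581.4$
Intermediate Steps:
$f = 12$ ($f = 2 \cdot 6 = 12$)
$q = - \frac{88}{13}$ ($q = \left(-14\right) \frac{1}{2} - - \frac{3}{13} = -7 + \frac{3}{13} = - \frac{88}{13} \approx -6.7692$)
$O{\left(v,I \right)} = \frac{12 + I}{- \frac{88}{13} + v}$ ($O{\left(v,I \right)} = \frac{I + 12}{v - \frac{88}{13}} = \frac{12 + I}{- \frac{88}{13} + v}$)
$\left(-1407 - 3175\right) + O{\left(-47,-45 \right)} = \left(-1407 - 3175\right) + \frac{13 \left(12 - 45\right)}{-88 + 13 \left(-47\right)} = -4582 + 13 \frac{1}{-88 - 611} \left(-33\right) = -4582 + 13 \frac{1}{-699} \left(-33\right) = -4582 + 13 \left(- \frac{1}{699}\right) \left(-33\right) = -4582 + \frac{143}{233} = - \frac{1067463}{233}$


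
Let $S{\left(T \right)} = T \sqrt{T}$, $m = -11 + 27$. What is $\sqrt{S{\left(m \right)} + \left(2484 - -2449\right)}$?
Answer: $\sqrt{4997} \approx 70.689$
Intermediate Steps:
$m = 16$
$S{\left(T \right)} = T^{\frac{3}{2}}$
$\sqrt{S{\left(m \right)} + \left(2484 - -2449\right)} = \sqrt{16^{\frac{3}{2}} + \left(2484 - -2449\right)} = \sqrt{64 + \left(2484 + 2449\right)} = \sqrt{64 + 4933} = \sqrt{4997}$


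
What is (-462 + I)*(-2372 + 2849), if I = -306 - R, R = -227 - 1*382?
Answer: -75843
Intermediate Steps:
R = -609 (R = -227 - 382 = -609)
I = 303 (I = -306 - 1*(-609) = -306 + 609 = 303)
(-462 + I)*(-2372 + 2849) = (-462 + 303)*(-2372 + 2849) = -159*477 = -75843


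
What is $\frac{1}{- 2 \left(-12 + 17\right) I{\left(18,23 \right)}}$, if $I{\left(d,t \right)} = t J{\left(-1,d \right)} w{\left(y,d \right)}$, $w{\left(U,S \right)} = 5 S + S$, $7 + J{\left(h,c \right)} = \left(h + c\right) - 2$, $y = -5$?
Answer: $- \frac{1}{198720} \approx -5.0322 \cdot 10^{-6}$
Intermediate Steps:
$J{\left(h,c \right)} = -9 + c + h$ ($J{\left(h,c \right)} = -7 - \left(2 - c - h\right) = -7 + \left(-2 + c + h\right) = -9 + c + h$)
$w{\left(U,S \right)} = 6 S$
$I{\left(d,t \right)} = 6 d t \left(-10 + d\right)$ ($I{\left(d,t \right)} = t \left(-9 + d - 1\right) 6 d = t \left(-10 + d\right) 6 d = 6 d t \left(-10 + d\right)$)
$\frac{1}{- 2 \left(-12 + 17\right) I{\left(18,23 \right)}} = \frac{1}{- 2 \left(-12 + 17\right) 6 \cdot 18 \cdot 23 \left(-10 + 18\right)} = \frac{1}{\left(-2\right) 5 \cdot 6 \cdot 18 \cdot 23 \cdot 8} = \frac{1}{\left(-10\right) 19872} = \frac{1}{-198720} = - \frac{1}{198720}$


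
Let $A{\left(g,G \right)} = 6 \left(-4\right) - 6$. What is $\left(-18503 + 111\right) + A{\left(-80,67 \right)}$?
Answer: $-18422$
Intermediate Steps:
$A{\left(g,G \right)} = -30$ ($A{\left(g,G \right)} = -24 - 6 = -30$)
$\left(-18503 + 111\right) + A{\left(-80,67 \right)} = \left(-18503 + 111\right) - 30 = -18392 - 30 = -18422$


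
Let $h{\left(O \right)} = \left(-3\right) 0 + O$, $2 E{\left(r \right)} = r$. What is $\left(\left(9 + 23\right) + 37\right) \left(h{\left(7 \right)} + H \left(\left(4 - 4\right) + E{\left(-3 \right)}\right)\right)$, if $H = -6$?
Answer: $1104$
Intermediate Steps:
$E{\left(r \right)} = \frac{r}{2}$
$h{\left(O \right)} = O$ ($h{\left(O \right)} = 0 + O = O$)
$\left(\left(9 + 23\right) + 37\right) \left(h{\left(7 \right)} + H \left(\left(4 - 4\right) + E{\left(-3 \right)}\right)\right) = \left(\left(9 + 23\right) + 37\right) \left(7 - 6 \left(\left(4 - 4\right) + \frac{1}{2} \left(-3\right)\right)\right) = \left(32 + 37\right) \left(7 - 6 \left(\left(4 - 4\right) - \frac{3}{2}\right)\right) = 69 \left(7 - 6 \left(0 - \frac{3}{2}\right)\right) = 69 \left(7 - -9\right) = 69 \left(7 + 9\right) = 69 \cdot 16 = 1104$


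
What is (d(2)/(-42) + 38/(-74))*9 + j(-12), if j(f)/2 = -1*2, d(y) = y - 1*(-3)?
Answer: -5021/518 ≈ -9.6931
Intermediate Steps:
d(y) = 3 + y (d(y) = y + 3 = 3 + y)
j(f) = -4 (j(f) = 2*(-1*2) = 2*(-2) = -4)
(d(2)/(-42) + 38/(-74))*9 + j(-12) = ((3 + 2)/(-42) + 38/(-74))*9 - 4 = (5*(-1/42) + 38*(-1/74))*9 - 4 = (-5/42 - 19/37)*9 - 4 = -983/1554*9 - 4 = -2949/518 - 4 = -5021/518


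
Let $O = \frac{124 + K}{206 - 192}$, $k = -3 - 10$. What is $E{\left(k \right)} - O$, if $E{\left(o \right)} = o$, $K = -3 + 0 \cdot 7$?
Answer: $- \frac{303}{14} \approx -21.643$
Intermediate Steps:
$K = -3$ ($K = -3 + 0 = -3$)
$k = -13$ ($k = -3 - 10 = -13$)
$O = \frac{121}{14}$ ($O = \frac{124 - 3}{206 - 192} = \frac{121}{14} \approx 8.6429$)
$E{\left(k \right)} - O = -13 - \frac{121}{14} = - \frac{303}{14}$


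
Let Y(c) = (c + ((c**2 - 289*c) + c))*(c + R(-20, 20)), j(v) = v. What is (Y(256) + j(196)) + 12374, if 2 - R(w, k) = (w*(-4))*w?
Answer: -14732518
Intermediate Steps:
R(w, k) = 2 + 4*w**2 (R(w, k) = 2 - w*(-4)*w = 2 - (-4*w)*w = 2 - (-4)*w**2 = 2 + 4*w**2)
Y(c) = (1602 + c)*(c**2 - 287*c) (Y(c) = (c + ((c**2 - 289*c) + c))*(c + (2 + 4*(-20)**2)) = (c + (c**2 - 288*c))*(c + (2 + 4*400)) = (c**2 - 287*c)*(c + (2 + 1600)) = (c**2 - 287*c)*(c + 1602) = (c**2 - 287*c)*(1602 + c) = (1602 + c)*(c**2 - 287*c))
(Y(256) + j(196)) + 12374 = (256*(-459774 + 256**2 + 1315*256) + 196) + 12374 = (256*(-459774 + 65536 + 336640) + 196) + 12374 = (256*(-57598) + 196) + 12374 = (-14745088 + 196) + 12374 = -14744892 + 12374 = -14732518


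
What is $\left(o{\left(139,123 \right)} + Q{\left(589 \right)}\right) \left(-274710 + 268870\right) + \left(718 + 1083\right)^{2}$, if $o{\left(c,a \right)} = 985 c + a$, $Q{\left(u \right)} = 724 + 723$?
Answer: $-805508799$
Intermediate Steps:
$Q{\left(u \right)} = 1447$
$o{\left(c,a \right)} = a + 985 c$
$\left(o{\left(139,123 \right)} + Q{\left(589 \right)}\right) \left(-274710 + 268870\right) + \left(718 + 1083\right)^{2} = \left(\left(123 + 985 \cdot 139\right) + 1447\right) \left(-274710 + 268870\right) + \left(718 + 1083\right)^{2} = \left(\left(123 + 136915\right) + 1447\right) \left(-5840\right) + 1801^{2} = \left(137038 + 1447\right) \left(-5840\right) + 3243601 = 138485 \left(-5840\right) + 3243601 = -808752400 + 3243601 = -805508799$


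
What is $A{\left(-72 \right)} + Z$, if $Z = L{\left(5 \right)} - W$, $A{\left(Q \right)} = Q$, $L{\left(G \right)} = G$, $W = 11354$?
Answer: $-11421$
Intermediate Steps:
$Z = -11349$ ($Z = 5 - 11354 = -11349$)
$A{\left(-72 \right)} + Z = -72 - 11349 = -11421$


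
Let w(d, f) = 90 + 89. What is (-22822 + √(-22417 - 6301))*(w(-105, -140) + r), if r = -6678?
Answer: 148320178 - 6499*I*√28718 ≈ 1.4832e+8 - 1.1013e+6*I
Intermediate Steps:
w(d, f) = 179
(-22822 + √(-22417 - 6301))*(w(-105, -140) + r) = (-22822 + √(-22417 - 6301))*(179 - 6678) = (-22822 + √(-28718))*(-6499) = (-22822 + I*√28718)*(-6499) = 148320178 - 6499*I*√28718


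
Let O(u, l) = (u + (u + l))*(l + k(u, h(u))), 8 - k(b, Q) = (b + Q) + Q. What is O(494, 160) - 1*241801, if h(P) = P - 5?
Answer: -1738793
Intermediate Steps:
h(P) = -5 + P
k(b, Q) = 8 - b - 2*Q (k(b, Q) = 8 - ((b + Q) + Q) = 8 - ((Q + b) + Q) = 8 - (b + 2*Q) = 8 + (-b - 2*Q) = 8 - b - 2*Q)
O(u, l) = (l + 2*u)*(18 + l - 3*u) (O(u, l) = (u + (u + l))*(l + (8 - u - 2*(-5 + u))) = (u + (l + u))*(l + (8 - u + (10 - 2*u))) = (l + 2*u)*(l + (18 - 3*u)) = (l + 2*u)*(18 + l - 3*u))
O(494, 160) - 1*241801 = (160**2 - 6*494**2 + 18*160 + 36*494 - 1*160*494) - 1*241801 = (25600 - 6*244036 + 2880 + 17784 - 79040) - 241801 = (25600 - 1464216 + 2880 + 17784 - 79040) - 241801 = -1496992 - 241801 = -1738793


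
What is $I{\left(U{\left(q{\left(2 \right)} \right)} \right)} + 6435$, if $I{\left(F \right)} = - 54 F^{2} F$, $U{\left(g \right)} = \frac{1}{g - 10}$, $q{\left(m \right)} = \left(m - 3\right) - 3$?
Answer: $\frac{8828847}{1372} \approx 6435.0$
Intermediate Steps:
$q{\left(m \right)} = -6 + m$ ($q{\left(m \right)} = \left(-3 + m\right) - 3 = -6 + m$)
$U{\left(g \right)} = \frac{1}{-10 + g}$
$I{\left(F \right)} = - 54 F^{3}$
$I{\left(U{\left(q{\left(2 \right)} \right)} \right)} + 6435 = - 54 \left(\frac{1}{-10 + \left(-6 + 2\right)}\right)^{3} + 6435 = - 54 \left(\frac{1}{-10 - 4}\right)^{3} + 6435 = - 54 \left(\frac{1}{-14}\right)^{3} + 6435 = - 54 \left(- \frac{1}{14}\right)^{3} + 6435 = \left(-54\right) \left(- \frac{1}{2744}\right) + 6435 = \frac{27}{1372} + 6435 = \frac{8828847}{1372}$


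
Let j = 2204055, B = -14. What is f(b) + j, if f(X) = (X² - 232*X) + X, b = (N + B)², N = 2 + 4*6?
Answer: 2191527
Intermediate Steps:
N = 26 (N = 2 + 24 = 26)
b = 144 (b = (26 - 14)² = 12² = 144)
f(X) = X² - 231*X
f(b) + j = 144*(-231 + 144) + 2204055 = 144*(-87) + 2204055 = -12528 + 2204055 = 2191527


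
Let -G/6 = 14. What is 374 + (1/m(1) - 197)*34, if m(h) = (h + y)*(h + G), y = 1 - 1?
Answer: -524926/83 ≈ -6324.4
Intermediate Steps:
y = 0
G = -84 (G = -6*14 = -84)
m(h) = h*(-84 + h) (m(h) = (h + 0)*(h - 84) = h*(-84 + h))
374 + (1/m(1) - 197)*34 = 374 + (1/(1*(-84 + 1)) - 197)*34 = 374 + (1/(1*(-83)) - 197)*34 = 374 + (1/(-83) - 197)*34 = 374 + (1*(-1/83) - 197)*34 = 374 + (-1/83 - 197)*34 = 374 - 16352/83*34 = 374 - 555968/83 = -524926/83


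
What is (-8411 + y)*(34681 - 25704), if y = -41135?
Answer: -444774442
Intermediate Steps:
(-8411 + y)*(34681 - 25704) = (-8411 - 41135)*(34681 - 25704) = -49546*8977 = -444774442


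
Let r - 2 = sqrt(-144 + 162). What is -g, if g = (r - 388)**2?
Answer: -149014 + 2316*sqrt(2) ≈ -1.4574e+5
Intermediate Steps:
r = 2 + 3*sqrt(2) (r = 2 + sqrt(-144 + 162) = 2 + sqrt(18) = 2 + 3*sqrt(2) ≈ 6.2426)
g = (-386 + 3*sqrt(2))**2 (g = ((2 + 3*sqrt(2)) - 388)**2 = (-386 + 3*sqrt(2))**2 ≈ 1.4574e+5)
-g = -(149014 - 2316*sqrt(2)) = -149014 + 2316*sqrt(2)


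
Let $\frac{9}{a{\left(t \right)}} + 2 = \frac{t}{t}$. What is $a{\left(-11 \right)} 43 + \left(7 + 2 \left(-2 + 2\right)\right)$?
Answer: $-380$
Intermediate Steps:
$a{\left(t \right)} = -9$ ($a{\left(t \right)} = \frac{9}{-2 + \frac{t}{t}} = \frac{9}{-2 + 1} = \frac{9}{-1} = 9 \left(-1\right) = -9$)
$a{\left(-11 \right)} 43 + \left(7 + 2 \left(-2 + 2\right)\right) = \left(-9\right) 43 + \left(7 + 2 \left(-2 + 2\right)\right) = -387 + \left(7 + 2 \cdot 0\right) = -387 + \left(7 + 0\right) = -387 + 7 = -380$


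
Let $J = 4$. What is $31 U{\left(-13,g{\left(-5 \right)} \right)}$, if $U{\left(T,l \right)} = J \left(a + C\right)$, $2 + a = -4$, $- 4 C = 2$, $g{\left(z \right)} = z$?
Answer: $-806$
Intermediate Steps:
$C = - \frac{1}{2}$ ($C = \left(- \frac{1}{4}\right) 2 = - \frac{1}{2} \approx -0.5$)
$a = -6$ ($a = -2 - 4 = -6$)
$U{\left(T,l \right)} = -26$ ($U{\left(T,l \right)} = 4 \left(-6 - \frac{1}{2}\right) = 4 \left(- \frac{13}{2}\right) = -26$)
$31 U{\left(-13,g{\left(-5 \right)} \right)} = 31 \left(-26\right) = -806$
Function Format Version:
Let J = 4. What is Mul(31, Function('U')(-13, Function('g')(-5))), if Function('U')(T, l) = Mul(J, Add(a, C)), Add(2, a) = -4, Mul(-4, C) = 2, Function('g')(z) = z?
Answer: -806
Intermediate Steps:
C = Rational(-1, 2) (C = Mul(Rational(-1, 4), 2) = Rational(-1, 2) ≈ -0.50000)
a = -6 (a = Add(-2, -4) = -6)
Function('U')(T, l) = -26 (Function('U')(T, l) = Mul(4, Add(-6, Rational(-1, 2))) = Mul(4, Rational(-13, 2)) = -26)
Mul(31, Function('U')(-13, Function('g')(-5))) = Mul(31, -26) = -806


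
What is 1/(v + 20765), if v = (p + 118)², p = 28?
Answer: 1/42081 ≈ 2.3764e-5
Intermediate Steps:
v = 21316 (v = (28 + 118)² = 146² = 21316)
1/(v + 20765) = 1/(21316 + 20765) = 1/42081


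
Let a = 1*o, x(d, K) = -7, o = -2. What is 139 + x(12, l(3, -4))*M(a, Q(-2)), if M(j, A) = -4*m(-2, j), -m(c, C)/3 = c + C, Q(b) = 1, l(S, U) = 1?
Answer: 475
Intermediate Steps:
m(c, C) = -3*C - 3*c (m(c, C) = -3*(c + C) = -3*(C + c) = -3*C - 3*c)
a = -2 (a = 1*(-2) = -2)
M(j, A) = -24 + 12*j (M(j, A) = -4*(-3*j - 3*(-2)) = -4*(-3*j + 6) = -4*(6 - 3*j) = -24 + 12*j)
139 + x(12, l(3, -4))*M(a, Q(-2)) = 139 - 7*(-24 + 12*(-2)) = 139 - 7*(-24 - 24) = 139 - 7*(-48) = 139 + 336 = 475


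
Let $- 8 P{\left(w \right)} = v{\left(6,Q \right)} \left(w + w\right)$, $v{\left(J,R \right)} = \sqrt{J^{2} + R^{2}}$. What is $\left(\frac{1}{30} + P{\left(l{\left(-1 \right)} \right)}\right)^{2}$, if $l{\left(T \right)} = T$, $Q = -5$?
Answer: $\frac{13729}{3600} + \frac{\sqrt{61}}{60} \approx 3.9438$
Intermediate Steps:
$P{\left(w \right)} = - \frac{w \sqrt{61}}{4}$ ($P{\left(w \right)} = - \frac{\sqrt{6^{2} + \left(-5\right)^{2}} \left(w + w\right)}{8} = - \frac{\sqrt{36 + 25} \cdot 2 w}{8} = - \frac{\sqrt{61} \cdot 2 w}{8} = - \frac{2 w \sqrt{61}}{8} = - \frac{w \sqrt{61}}{4}$)
$\left(\frac{1}{30} + P{\left(l{\left(-1 \right)} \right)}\right)^{2} = \left(\frac{1}{30} - - \frac{\sqrt{61}}{4}\right)^{2} = \left(\frac{1}{30} + \frac{\sqrt{61}}{4}\right)^{2}$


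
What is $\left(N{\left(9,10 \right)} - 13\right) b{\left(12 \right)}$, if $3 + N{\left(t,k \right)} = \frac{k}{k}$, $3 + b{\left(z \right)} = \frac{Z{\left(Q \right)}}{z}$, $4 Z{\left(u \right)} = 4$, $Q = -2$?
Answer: $\frac{175}{4} \approx 43.75$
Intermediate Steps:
$Z{\left(u \right)} = 1$ ($Z{\left(u \right)} = \frac{1}{4} \cdot 4 = 1$)
$b{\left(z \right)} = -3 + \frac{1}{z}$ ($b{\left(z \right)} = -3 + 1 \frac{1}{z} = -3 + \frac{1}{z}$)
$N{\left(t,k \right)} = -2$ ($N{\left(t,k \right)} = -3 + \frac{k}{k} = -3 + 1 = -2$)
$\left(N{\left(9,10 \right)} - 13\right) b{\left(12 \right)} = \left(-2 - 13\right) \left(-3 + \frac{1}{12}\right) = - 15 \left(-3 + \frac{1}{12}\right) = \left(-15\right) \left(- \frac{35}{12}\right) = \frac{175}{4}$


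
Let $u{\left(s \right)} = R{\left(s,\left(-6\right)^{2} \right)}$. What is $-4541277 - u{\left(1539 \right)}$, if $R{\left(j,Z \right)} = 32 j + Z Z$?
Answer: $-4591821$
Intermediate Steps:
$R{\left(j,Z \right)} = Z^{2} + 32 j$ ($R{\left(j,Z \right)} = 32 j + Z^{2} = Z^{2} + 32 j$)
$u{\left(s \right)} = 1296 + 32 s$ ($u{\left(s \right)} = \left(\left(-6\right)^{2}\right)^{2} + 32 s = 36^{2} + 32 s = 1296 + 32 s$)
$-4541277 - u{\left(1539 \right)} = -4541277 - \left(1296 + 32 \cdot 1539\right) = -4541277 - \left(1296 + 49248\right) = -4541277 - 50544 = -4591821$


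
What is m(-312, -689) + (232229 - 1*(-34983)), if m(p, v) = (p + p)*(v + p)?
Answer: 891836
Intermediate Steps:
m(p, v) = 2*p*(p + v) (m(p, v) = (2*p)*(p + v) = 2*p*(p + v))
m(-312, -689) + (232229 - 1*(-34983)) = 2*(-312)*(-312 - 689) + (232229 - 1*(-34983)) = 2*(-312)*(-1001) + (232229 + 34983) = 624624 + 267212 = 891836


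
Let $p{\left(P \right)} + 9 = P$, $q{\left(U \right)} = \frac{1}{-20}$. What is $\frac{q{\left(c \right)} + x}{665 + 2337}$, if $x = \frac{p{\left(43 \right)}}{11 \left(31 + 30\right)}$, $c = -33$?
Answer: $\frac{9}{40286840} \approx 2.234 \cdot 10^{-7}$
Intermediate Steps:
$q{\left(U \right)} = - \frac{1}{20}$
$p{\left(P \right)} = -9 + P$
$x = \frac{34}{671}$ ($x = \frac{-9 + 43}{11 \left(31 + 30\right)} = \frac{34}{11 \cdot 61} = \frac{34}{671} \approx 0.050671$)
$\frac{q{\left(c \right)} + x}{665 + 2337} = \frac{- \frac{1}{20} + \frac{34}{671}}{665 + 2337} = \frac{9}{13420 \cdot 3002} = \frac{9}{13420} \cdot \frac{1}{3002} = \frac{9}{40286840}$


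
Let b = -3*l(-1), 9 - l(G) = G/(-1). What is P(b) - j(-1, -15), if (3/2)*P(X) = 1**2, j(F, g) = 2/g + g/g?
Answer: -1/5 ≈ -0.20000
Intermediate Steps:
l(G) = 9 + G (l(G) = 9 - G/(-1) = 9 - G*(-1) = 9 - (-1)*G = 9 + G)
j(F, g) = 1 + 2/g (j(F, g) = 2/g + 1 = 1 + 2/g)
b = -24 (b = -3*(9 - 1) = -3*8 = -24)
P(X) = 2/3 (P(X) = (2/3)*1**2 = (2/3)*1 = 2/3)
P(b) - j(-1, -15) = 2/3 - (2 - 15)/(-15) = 2/3 - (-1)*(-13)/15 = 2/3 - 1*13/15 = 2/3 - 13/15 = -1/5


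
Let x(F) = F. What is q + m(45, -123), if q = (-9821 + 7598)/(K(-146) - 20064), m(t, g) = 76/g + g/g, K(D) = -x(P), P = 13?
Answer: 1217048/2469471 ≈ 0.49284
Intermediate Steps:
K(D) = -13 (K(D) = -1*13 = -13)
m(t, g) = 1 + 76/g (m(t, g) = 76/g + 1 = 1 + 76/g)
q = 2223/20077 (q = (-9821 + 7598)/(-13 - 20064) = -2223/(-20077) = -2223*(-1/20077) = 2223/20077 ≈ 0.11072)
q + m(45, -123) = 2223/20077 + (76 - 123)/(-123) = 2223/20077 - 1/123*(-47) = 2223/20077 + 47/123 = 1217048/2469471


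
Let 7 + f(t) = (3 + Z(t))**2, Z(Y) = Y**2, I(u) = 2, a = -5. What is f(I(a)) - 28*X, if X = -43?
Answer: 1246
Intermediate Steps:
f(t) = -7 + (3 + t**2)**2
f(I(a)) - 28*X = (-7 + (3 + 2**2)**2) - 28*(-43) = (-7 + (3 + 4)**2) + 1204 = (-7 + 7**2) + 1204 = (-7 + 49) + 1204 = 42 + 1204 = 1246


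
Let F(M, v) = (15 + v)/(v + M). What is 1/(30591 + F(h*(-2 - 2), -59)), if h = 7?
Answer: 87/2661461 ≈ 3.2689e-5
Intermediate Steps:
F(M, v) = (15 + v)/(M + v)
1/(30591 + F(h*(-2 - 2), -59)) = 1/(30591 + (15 - 59)/(7*(-2 - 2) - 59)) = 1/(30591 - 44/(7*(-4) - 59)) = 1/(30591 - 44/(-28 - 59)) = 1/(30591 - 44/(-87)) = 1/(30591 - 1/87*(-44)) = 1/(30591 + 44/87) = 1/(2661461/87) = 87/2661461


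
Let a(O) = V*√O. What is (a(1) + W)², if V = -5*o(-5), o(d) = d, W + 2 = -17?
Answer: 36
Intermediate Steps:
W = -19 (W = -2 - 17 = -19)
V = 25 (V = -5*(-5) = 25)
a(O) = 25*√O
(a(1) + W)² = (25*√1 - 19)² = (25*1 - 19)² = (25 - 19)² = 6² = 36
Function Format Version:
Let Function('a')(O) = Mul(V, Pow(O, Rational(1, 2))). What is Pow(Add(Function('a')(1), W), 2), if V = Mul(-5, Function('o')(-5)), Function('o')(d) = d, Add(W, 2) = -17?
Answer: 36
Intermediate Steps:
W = -19 (W = Add(-2, -17) = -19)
V = 25 (V = Mul(-5, -5) = 25)
Function('a')(O) = Mul(25, Pow(O, Rational(1, 2)))
Pow(Add(Function('a')(1), W), 2) = Pow(Add(Mul(25, Pow(1, Rational(1, 2))), -19), 2) = Pow(Add(Mul(25, 1), -19), 2) = Pow(Add(25, -19), 2) = Pow(6, 2) = 36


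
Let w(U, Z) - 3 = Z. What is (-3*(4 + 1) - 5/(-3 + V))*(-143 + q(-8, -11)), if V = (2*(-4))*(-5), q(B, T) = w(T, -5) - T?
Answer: 75040/37 ≈ 2028.1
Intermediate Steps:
w(U, Z) = 3 + Z
q(B, T) = -2 - T (q(B, T) = (3 - 5) - T = -2 - T)
V = 40 (V = -8*(-5) = 40)
(-3*(4 + 1) - 5/(-3 + V))*(-143 + q(-8, -11)) = (-3*(4 + 1) - 5/(-3 + 40))*(-143 + (-2 - 1*(-11))) = (-3*5 - 5/37)*(-143 + (-2 + 11)) = (-15 - 5*1/37)*(-143 + 9) = (-15 - 5/37)*(-134) = -560/37*(-134) = 75040/37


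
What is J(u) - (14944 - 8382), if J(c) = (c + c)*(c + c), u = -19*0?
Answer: -6562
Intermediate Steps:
u = 0
J(c) = 4*c² (J(c) = (2*c)*(2*c) = 4*c²)
J(u) - (14944 - 8382) = 4*0² - (14944 - 8382) = 4*0 - 1*6562 = 0 - 6562 = -6562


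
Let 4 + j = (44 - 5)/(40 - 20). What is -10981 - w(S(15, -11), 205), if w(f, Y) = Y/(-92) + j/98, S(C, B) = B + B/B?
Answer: -494922087/45080 ≈ -10979.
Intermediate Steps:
S(C, B) = 1 + B (S(C, B) = B + 1 = 1 + B)
j = -41/20 (j = -4 + (44 - 5)/(40 - 20) = -4 + 39/20 = -41/20 ≈ -2.0500)
w(f, Y) = -41/1960 - Y/92 (w(f, Y) = Y/(-92) - 41/20/98 = Y*(-1/92) - 41/20*1/98 = -Y/92 - 41/1960 = -41/1960 - Y/92)
-10981 - w(S(15, -11), 205) = -10981 - (-41/1960 - 1/92*205) = -10981 - (-41/1960 - 205/92) = -10981 - 1*(-101393/45080) = -10981 + 101393/45080 = -494922087/45080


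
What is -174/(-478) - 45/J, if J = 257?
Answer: 11604/61423 ≈ 0.18892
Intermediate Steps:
-174/(-478) - 45/J = -174/(-478) - 45/257 = -174*(-1/478) - 45*1/257 = 87/239 - 45/257 = 11604/61423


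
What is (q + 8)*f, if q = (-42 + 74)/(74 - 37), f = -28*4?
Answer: -36736/37 ≈ -992.87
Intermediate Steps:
f = -112
q = 32/37 ≈ 0.86487
(q + 8)*f = (32/37 + 8)*(-112) = (328/37)*(-112) = -36736/37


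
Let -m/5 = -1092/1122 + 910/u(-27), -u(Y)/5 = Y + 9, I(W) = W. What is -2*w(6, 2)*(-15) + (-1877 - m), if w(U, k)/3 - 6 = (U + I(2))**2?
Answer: 7520804/1683 ≈ 4468.7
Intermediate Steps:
u(Y) = -45 - 5*Y (u(Y) = -5*(Y + 9) = -5*(9 + Y) = -45 - 5*Y)
w(U, k) = 18 + 3*(2 + U)**2 (w(U, k) = 18 + 3*(U + 2)**2 = 18 + 3*(2 + U)**2)
m = -76895/1683 (m = -5*(-1092/1122 + 910/(-45 - 5*(-27))) = -5*(-1092*1/1122 + 910/(-45 + 135)) = -5*(-182/187 + 910/90) = -5*(-182/187 + 910*(1/90)) = -5*(-182/187 + 91/9) = -5*15379/1683 = -76895/1683 ≈ -45.689)
-2*w(6, 2)*(-15) + (-1877 - m) = -2*(18 + 3*(2 + 6)**2)*(-15) + (-1877 - 1*(-76895/1683)) = -2*(18 + 3*8**2)*(-15) + (-1877 + 76895/1683) = -2*(18 + 3*64)*(-15) - 3082096/1683 = -2*(18 + 192)*(-15) - 3082096/1683 = -2*210*(-15) - 3082096/1683 = -420*(-15) - 3082096/1683 = 6300 - 3082096/1683 = 7520804/1683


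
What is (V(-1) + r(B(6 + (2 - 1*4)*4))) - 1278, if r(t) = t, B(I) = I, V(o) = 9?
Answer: -1271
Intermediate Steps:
(V(-1) + r(B(6 + (2 - 1*4)*4))) - 1278 = (9 + (6 + (2 - 1*4)*4)) - 1278 = (9 + (6 + (2 - 4)*4)) - 1278 = (9 + (6 - 2*4)) - 1278 = (9 + (6 - 8)) - 1278 = (9 - 2) - 1278 = 7 - 1278 = -1271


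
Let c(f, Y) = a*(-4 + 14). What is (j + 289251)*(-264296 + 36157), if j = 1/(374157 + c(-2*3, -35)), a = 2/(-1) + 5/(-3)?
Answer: -74063967009776346/1122361 ≈ -6.5989e+10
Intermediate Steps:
a = -11/3 (a = 2*(-1) + 5*(-1/3) = -2 - 5/3 = -11/3 ≈ -3.6667)
c(f, Y) = -110/3 (c(f, Y) = -11*(-4 + 14)/3 = -11/3*10 = -110/3)
j = 3/1122361 (j = 1/(374157 - 110/3) = 1/(1122361/3) = 3/1122361 ≈ 2.6729e-6)
(j + 289251)*(-264296 + 36157) = (3/1122361 + 289251)*(-264296 + 36157) = (324644041614/1122361)*(-228139) = -74063967009776346/1122361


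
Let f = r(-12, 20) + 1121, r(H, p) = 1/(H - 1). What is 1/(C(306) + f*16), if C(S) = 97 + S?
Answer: 13/238391 ≈ 5.4532e-5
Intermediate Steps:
r(H, p) = 1/(-1 + H)
f = 14572/13 (f = 1/(-1 - 12) + 1121 = 1/(-13) + 1121 = -1/13 + 1121 = 14572/13 ≈ 1120.9)
1/(C(306) + f*16) = 1/((97 + 306) + (14572/13)*16) = 1/(403 + 233152/13) = 1/(238391/13) = 13/238391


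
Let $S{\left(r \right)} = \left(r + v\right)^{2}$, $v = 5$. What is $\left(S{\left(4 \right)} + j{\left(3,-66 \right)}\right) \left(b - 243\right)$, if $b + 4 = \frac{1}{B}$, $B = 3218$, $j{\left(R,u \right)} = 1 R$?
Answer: $- \frac{33383490}{1609} \approx -20748.0$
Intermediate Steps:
$j{\left(R,u \right)} = R$
$S{\left(r \right)} = \left(5 + r\right)^{2}$ ($S{\left(r \right)} = \left(r + 5\right)^{2} = \left(5 + r\right)^{2}$)
$b = - \frac{12871}{3218}$ ($b = -4 + \frac{1}{3218} = - \frac{12871}{3218} \approx -3.9997$)
$\left(S{\left(4 \right)} + j{\left(3,-66 \right)}\right) \left(b - 243\right) = \left(\left(5 + 4\right)^{2} + 3\right) \left(- \frac{12871}{3218} - 243\right) = \left(9^{2} + 3\right) \left(- \frac{794845}{3218}\right) = \left(81 + 3\right) \left(- \frac{794845}{3218}\right) = 84 \left(- \frac{794845}{3218}\right) = - \frac{33383490}{1609}$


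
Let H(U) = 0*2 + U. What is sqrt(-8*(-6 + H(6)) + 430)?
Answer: sqrt(430) ≈ 20.736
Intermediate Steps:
H(U) = U (H(U) = 0 + U = U)
sqrt(-8*(-6 + H(6)) + 430) = sqrt(-8*(-6 + 6) + 430) = sqrt(-8*0 + 430) = sqrt(0 + 430) = sqrt(430)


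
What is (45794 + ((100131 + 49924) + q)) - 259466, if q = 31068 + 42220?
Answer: 9671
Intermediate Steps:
q = 73288
(45794 + ((100131 + 49924) + q)) - 259466 = (45794 + ((100131 + 49924) + 73288)) - 259466 = (45794 + (150055 + 73288)) - 259466 = (45794 + 223343) - 259466 = 269137 - 259466 = 9671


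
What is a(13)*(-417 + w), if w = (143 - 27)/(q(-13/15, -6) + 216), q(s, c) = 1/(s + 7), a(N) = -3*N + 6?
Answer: 91104277/6629 ≈ 13743.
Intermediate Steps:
a(N) = 6 - 3*N
q(s, c) = 1/(7 + s)
w = 10672/19887 (w = (143 - 27)/(1/(7 - 13/15) + 216) = 116/(1/(7 - 13*1/15) + 216) = 116/(1/(7 - 13/15) + 216) = 116/(1/(92/15) + 216) = 116/(15/92 + 216) = 116/(19887/92) = 116*(92/19887) = 10672/19887 ≈ 0.53663)
a(13)*(-417 + w) = (6 - 3*13)*(-417 + 10672/19887) = (6 - 39)*(-8282207/19887) = -33*(-8282207/19887) = 91104277/6629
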